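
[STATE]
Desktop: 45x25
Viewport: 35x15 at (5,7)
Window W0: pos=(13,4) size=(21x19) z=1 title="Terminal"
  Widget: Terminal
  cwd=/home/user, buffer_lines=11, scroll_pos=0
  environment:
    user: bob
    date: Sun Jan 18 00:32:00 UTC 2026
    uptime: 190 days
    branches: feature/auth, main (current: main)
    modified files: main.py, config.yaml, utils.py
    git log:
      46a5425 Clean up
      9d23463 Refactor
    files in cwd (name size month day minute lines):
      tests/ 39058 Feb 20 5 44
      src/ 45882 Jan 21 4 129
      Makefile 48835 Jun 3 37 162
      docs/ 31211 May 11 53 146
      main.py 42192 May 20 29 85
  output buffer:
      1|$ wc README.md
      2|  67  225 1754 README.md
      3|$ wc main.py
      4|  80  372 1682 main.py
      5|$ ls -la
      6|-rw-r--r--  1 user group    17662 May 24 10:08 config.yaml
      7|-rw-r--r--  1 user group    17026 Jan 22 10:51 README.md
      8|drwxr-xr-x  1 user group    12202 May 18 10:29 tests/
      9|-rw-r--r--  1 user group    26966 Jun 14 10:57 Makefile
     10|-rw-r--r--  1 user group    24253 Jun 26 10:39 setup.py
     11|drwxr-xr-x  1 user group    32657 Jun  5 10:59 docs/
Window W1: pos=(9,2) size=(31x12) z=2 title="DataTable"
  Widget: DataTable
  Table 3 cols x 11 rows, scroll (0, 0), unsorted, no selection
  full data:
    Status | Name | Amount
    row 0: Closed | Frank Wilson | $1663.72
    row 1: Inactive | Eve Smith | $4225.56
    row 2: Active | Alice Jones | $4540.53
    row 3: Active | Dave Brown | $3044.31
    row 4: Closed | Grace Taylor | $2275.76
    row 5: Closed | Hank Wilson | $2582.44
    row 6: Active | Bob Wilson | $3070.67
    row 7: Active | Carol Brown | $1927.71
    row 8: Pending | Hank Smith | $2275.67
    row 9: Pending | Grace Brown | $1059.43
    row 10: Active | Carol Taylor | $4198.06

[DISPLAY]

    ┃Closed  │Frank Wilson│$1663.7┃
    ┃Inactive│Eve Smith   │$4225.5┃
    ┃Active  │Alice Jones │$4540.5┃
    ┃Active  │Dave Brown  │$3044.3┃
    ┃Closed  │Grace Taylor│$2275.7┃
    ┃Closed  │Hank Wilson │$2582.4┃
    ┗━━━━━━━━━━━━━━━━━━━━━━━━━━━━━┛
        ┃drwxr-xr-x  1 user ┃      
        ┃-rw-r--r--  1 user ┃      
        ┃-rw-r--r--  1 user ┃      
        ┃drwxr-xr-x  1 user ┃      
        ┃$ █                ┃      
        ┃                   ┃      
        ┃                   ┃      
        ┃                   ┃      


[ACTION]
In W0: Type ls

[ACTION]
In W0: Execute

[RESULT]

    ┃Closed  │Frank Wilson│$1663.7┃
    ┃Inactive│Eve Smith   │$4225.5┃
    ┃Active  │Alice Jones │$4540.5┃
    ┃Active  │Dave Brown  │$3044.3┃
    ┃Closed  │Grace Taylor│$2275.7┃
    ┃Closed  │Hank Wilson │$2582.4┃
    ┗━━━━━━━━━━━━━━━━━━━━━━━━━━━━━┛
        ┃drwxr-xr-x  1 user ┃      
        ┃-rw-r--r--  1 user ┃      
        ┃-rw-r--r--  1 user ┃      
        ┃drwxr-xr-x  1 user ┃      
        ┃$ ls               ┃      
        ┃tests/  src/  Makef┃      
        ┃$ █                ┃      
        ┃                   ┃      


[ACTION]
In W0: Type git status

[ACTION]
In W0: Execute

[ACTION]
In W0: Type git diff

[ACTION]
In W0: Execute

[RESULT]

    ┃Closed  │Frank Wilson│$1663.7┃
    ┃Inactive│Eve Smith   │$4225.5┃
    ┃Active  │Alice Jones │$4540.5┃
    ┃Active  │Dave Brown  │$3044.3┃
    ┃Closed  │Grace Taylor│$2275.7┃
    ┃Closed  │Hank Wilson │$2582.4┃
    ┗━━━━━━━━━━━━━━━━━━━━━━━━━━━━━┛
        ┃$ git diff         ┃      
        ┃diff --git a/main.p┃      
        ┃--- a/main.py      ┃      
        ┃+++ b/main.py      ┃      
        ┃@@ -1,3 +1,4 @@    ┃      
        ┃+# updated         ┃      
        ┃ import sys        ┃      
        ┃$ █                ┃      


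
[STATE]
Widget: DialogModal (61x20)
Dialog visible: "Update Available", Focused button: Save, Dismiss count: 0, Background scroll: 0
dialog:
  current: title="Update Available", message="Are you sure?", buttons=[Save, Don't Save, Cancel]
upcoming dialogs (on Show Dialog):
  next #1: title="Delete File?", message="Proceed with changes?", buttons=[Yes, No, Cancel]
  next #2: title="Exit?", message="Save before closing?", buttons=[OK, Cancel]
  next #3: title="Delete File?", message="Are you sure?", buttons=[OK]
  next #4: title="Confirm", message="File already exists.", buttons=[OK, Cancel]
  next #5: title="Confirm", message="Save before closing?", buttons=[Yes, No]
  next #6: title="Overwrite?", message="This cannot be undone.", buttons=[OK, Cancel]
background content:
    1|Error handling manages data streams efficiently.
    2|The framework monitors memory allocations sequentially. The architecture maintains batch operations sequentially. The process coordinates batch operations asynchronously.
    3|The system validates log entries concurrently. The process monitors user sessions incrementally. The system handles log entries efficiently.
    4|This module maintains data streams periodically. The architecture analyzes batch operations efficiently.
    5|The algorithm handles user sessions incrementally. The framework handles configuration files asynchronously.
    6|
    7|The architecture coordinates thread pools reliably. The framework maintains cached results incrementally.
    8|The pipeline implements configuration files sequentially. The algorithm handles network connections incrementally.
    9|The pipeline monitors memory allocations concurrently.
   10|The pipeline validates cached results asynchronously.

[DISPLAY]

Error handling manages data streams efficiently.             
The framework monitors memory allocations sequentially. The a
The system validates log entries concurrently. The process mo
This module maintains data streams periodically. The architec
The algorithm handles user sessions incrementally. The framew
                                                             
The architecture coordinates thread pools reliably. The frame
The pipeline i┌──────────────────────────────┐quentially. The
The pipeline m│       Update Available       │rrently.       
The pipeline v│        Are you sure?         │nously.        
              │ [Save]  Don't Save   Cancel  │               
              └──────────────────────────────┘               
                                                             
                                                             
                                                             
                                                             
                                                             
                                                             
                                                             
                                                             


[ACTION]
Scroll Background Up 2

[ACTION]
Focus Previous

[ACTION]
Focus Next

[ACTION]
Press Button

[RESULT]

Error handling manages data streams efficiently.             
The framework monitors memory allocations sequentially. The a
The system validates log entries concurrently. The process mo
This module maintains data streams periodically. The architec
The algorithm handles user sessions incrementally. The framew
                                                             
The architecture coordinates thread pools reliably. The frame
The pipeline implements configuration files sequentially. The
The pipeline monitors memory allocations concurrently.       
The pipeline validates cached results asynchronously.        
                                                             
                                                             
                                                             
                                                             
                                                             
                                                             
                                                             
                                                             
                                                             
                                                             


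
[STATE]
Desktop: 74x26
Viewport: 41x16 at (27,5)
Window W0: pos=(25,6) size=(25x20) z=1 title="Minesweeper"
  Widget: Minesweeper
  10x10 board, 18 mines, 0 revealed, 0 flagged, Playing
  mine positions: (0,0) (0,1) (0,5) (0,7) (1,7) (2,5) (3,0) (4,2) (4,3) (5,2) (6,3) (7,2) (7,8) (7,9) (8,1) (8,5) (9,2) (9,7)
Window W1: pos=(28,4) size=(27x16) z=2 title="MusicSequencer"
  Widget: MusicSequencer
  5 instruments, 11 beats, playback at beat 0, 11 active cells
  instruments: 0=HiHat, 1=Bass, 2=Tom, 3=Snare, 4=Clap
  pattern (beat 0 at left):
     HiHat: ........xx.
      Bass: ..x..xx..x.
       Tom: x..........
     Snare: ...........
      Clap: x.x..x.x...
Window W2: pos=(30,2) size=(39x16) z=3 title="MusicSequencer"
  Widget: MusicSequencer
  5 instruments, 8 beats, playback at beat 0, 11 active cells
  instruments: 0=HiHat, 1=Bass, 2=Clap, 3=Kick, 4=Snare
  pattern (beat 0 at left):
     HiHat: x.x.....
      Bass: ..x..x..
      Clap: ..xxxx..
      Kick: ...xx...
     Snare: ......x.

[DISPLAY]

 ┃ ┃      ▼1234567                       
━┠─┃ HiHat█·█·····                       
M┃ ┃  Bass··█··█··                       
─┃ ┃  Clap··████··                       
■┃ ┃  Kick···██···                       
■┃ ┃ Snare······█·                       
■┃ ┃                                     
■┃ ┃                                     
■┃ ┃                                     
■┃ ┃                                     
■┃ ┃                                     
■┃ ┃                                     
■┃ ┗━━━━━━━━━━━━━━━━━━━━━━━━━━━━━━━━━━━━━
■┃                         ┃             
 ┗━━━━━━━━━━━━━━━━━━━━━━━━━┛             
                      ┃                  


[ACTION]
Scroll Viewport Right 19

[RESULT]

    ▼1234567                       ┃     
iHat█·█·····                       ┃     
Bass··█··█··                       ┃     
Clap··████··                       ┃     
Kick···██···                       ┃     
nare······█·                       ┃     
                                   ┃     
                                   ┃     
                                   ┃     
                                   ┃     
                                   ┃     
                                   ┃     
━━━━━━━━━━━━━━━━━━━━━━━━━━━━━━━━━━━┛     
                     ┃                   
━━━━━━━━━━━━━━━━━━━━━┛                   
                ┃                        


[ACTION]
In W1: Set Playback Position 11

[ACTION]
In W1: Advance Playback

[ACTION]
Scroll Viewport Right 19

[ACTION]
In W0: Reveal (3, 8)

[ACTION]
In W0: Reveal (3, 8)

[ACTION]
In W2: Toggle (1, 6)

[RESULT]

    ▼1234567                       ┃     
iHat█·█·····                       ┃     
Bass··█··██·                       ┃     
Clap··████··                       ┃     
Kick···██···                       ┃     
nare······█·                       ┃     
                                   ┃     
                                   ┃     
                                   ┃     
                                   ┃     
                                   ┃     
                                   ┃     
━━━━━━━━━━━━━━━━━━━━━━━━━━━━━━━━━━━┛     
                     ┃                   
━━━━━━━━━━━━━━━━━━━━━┛                   
                ┃                        


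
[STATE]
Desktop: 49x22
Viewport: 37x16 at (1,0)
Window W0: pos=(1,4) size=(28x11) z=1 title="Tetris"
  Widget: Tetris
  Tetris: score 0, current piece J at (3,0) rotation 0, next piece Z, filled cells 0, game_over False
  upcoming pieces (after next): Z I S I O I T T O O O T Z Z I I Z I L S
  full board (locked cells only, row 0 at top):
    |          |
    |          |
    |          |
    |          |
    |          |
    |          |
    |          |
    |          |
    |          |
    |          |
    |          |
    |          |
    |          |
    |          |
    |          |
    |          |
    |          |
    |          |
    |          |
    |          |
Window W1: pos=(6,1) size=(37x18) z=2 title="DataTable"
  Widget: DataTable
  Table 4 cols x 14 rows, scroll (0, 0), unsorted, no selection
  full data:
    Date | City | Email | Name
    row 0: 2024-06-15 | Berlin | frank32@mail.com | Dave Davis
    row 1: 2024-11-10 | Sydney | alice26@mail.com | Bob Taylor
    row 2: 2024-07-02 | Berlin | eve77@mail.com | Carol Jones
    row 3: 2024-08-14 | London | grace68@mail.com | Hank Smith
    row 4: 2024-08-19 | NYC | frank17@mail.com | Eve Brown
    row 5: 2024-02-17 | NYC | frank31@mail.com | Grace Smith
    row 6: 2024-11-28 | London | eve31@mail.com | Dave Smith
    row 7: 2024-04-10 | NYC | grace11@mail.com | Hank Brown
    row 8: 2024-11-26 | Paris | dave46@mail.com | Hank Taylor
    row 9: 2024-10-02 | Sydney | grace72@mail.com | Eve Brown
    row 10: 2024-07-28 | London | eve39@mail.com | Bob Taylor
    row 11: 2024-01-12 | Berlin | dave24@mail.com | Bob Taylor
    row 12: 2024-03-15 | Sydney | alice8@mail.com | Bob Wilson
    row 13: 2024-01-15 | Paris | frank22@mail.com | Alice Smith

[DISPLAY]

                                     
     ┏━━━━━━━━━━━━━━━━━━━━━━━━━━━━━━━
     ┃ DataTable                     
     ┠───────────────────────────────
┏━━━━┃Date      │City  │Email        
┃ Tet┃──────────┼──────┼─────────────
┠────┃2024-06-15│Berlin│frank32@mail.
┃    ┃2024-11-10│Sydney│alice26@mail.
┃    ┃2024-07-02│Berlin│eve77@mail.co
┃    ┃2024-08-14│London│grace68@mail.
┃    ┃2024-08-19│NYC   │frank17@mail.
┃    ┃2024-02-17│NYC   │frank31@mail.
┃    ┃2024-11-28│London│eve31@mail.co
┃    ┃2024-04-10│NYC   │grace11@mail.
┗━━━━┃2024-11-26│Paris │dave46@mail.c
     ┃2024-10-02│Sydney│grace72@mail.


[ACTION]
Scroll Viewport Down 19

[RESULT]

┠────┃2024-06-15│Berlin│frank32@mail.
┃    ┃2024-11-10│Sydney│alice26@mail.
┃    ┃2024-07-02│Berlin│eve77@mail.co
┃    ┃2024-08-14│London│grace68@mail.
┃    ┃2024-08-19│NYC   │frank17@mail.
┃    ┃2024-02-17│NYC   │frank31@mail.
┃    ┃2024-11-28│London│eve31@mail.co
┃    ┃2024-04-10│NYC   │grace11@mail.
┗━━━━┃2024-11-26│Paris │dave46@mail.c
     ┃2024-10-02│Sydney│grace72@mail.
     ┃2024-07-28│London│eve39@mail.co
     ┃2024-01-12│Berlin│dave24@mail.c
     ┗━━━━━━━━━━━━━━━━━━━━━━━━━━━━━━━
                                     
                                     
                                     


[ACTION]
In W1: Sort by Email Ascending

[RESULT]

┠────┃2024-11-10│Sydney│alice26@mail.
┃    ┃2024-03-15│Sydney│alice8@mail.c
┃    ┃2024-01-12│Berlin│dave24@mail.c
┃    ┃2024-11-26│Paris │dave46@mail.c
┃    ┃2024-11-28│London│eve31@mail.co
┃    ┃2024-07-28│London│eve39@mail.co
┃    ┃2024-07-02│Berlin│eve77@mail.co
┃    ┃2024-08-19│NYC   │frank17@mail.
┗━━━━┃2024-01-15│Paris │frank22@mail.
     ┃2024-02-17│NYC   │frank31@mail.
     ┃2024-06-15│Berlin│frank32@mail.
     ┃2024-04-10│NYC   │grace11@mail.
     ┗━━━━━━━━━━━━━━━━━━━━━━━━━━━━━━━
                                     
                                     
                                     


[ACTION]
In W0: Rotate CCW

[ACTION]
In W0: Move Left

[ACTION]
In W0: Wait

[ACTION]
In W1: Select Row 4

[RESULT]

┠────┃2024-11-10│Sydney│alice26@mail.
┃    ┃2024-03-15│Sydney│alice8@mail.c
┃    ┃2024-01-12│Berlin│dave24@mail.c
┃    ┃2024-11-26│Paris │dave46@mail.c
┃    ┃>024-11-28│London│eve31@mail.co
┃    ┃2024-07-28│London│eve39@mail.co
┃    ┃2024-07-02│Berlin│eve77@mail.co
┃    ┃2024-08-19│NYC   │frank17@mail.
┗━━━━┃2024-01-15│Paris │frank22@mail.
     ┃2024-02-17│NYC   │frank31@mail.
     ┃2024-06-15│Berlin│frank32@mail.
     ┃2024-04-10│NYC   │grace11@mail.
     ┗━━━━━━━━━━━━━━━━━━━━━━━━━━━━━━━
                                     
                                     
                                     


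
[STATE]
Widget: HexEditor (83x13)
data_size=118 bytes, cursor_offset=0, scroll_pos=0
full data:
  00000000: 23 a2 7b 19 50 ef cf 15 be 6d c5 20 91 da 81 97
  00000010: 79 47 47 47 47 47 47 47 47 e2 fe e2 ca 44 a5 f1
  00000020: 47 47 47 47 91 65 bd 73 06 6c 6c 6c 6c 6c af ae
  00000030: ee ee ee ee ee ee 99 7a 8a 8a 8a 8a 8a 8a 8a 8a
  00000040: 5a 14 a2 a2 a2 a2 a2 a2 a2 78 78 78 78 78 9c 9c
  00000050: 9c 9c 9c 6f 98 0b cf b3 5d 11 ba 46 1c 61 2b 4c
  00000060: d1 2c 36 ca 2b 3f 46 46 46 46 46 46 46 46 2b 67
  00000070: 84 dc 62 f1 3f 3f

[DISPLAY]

00000000  23 a2 7b 19 50 ef cf 15  be 6d c5 20 91 da 81 97  |#.{.P....m. ....|     
00000010  79 47 47 47 47 47 47 47  47 e2 fe e2 ca 44 a5 f1  |yGGGGGGGG....D..|     
00000020  47 47 47 47 91 65 bd 73  06 6c 6c 6c 6c 6c af ae  |GGGG.e.s.lllll..|     
00000030  ee ee ee ee ee ee 99 7a  8a 8a 8a 8a 8a 8a 8a 8a  |.......z........|     
00000040  5a 14 a2 a2 a2 a2 a2 a2  a2 78 78 78 78 78 9c 9c  |Z........xxxxx..|     
00000050  9c 9c 9c 6f 98 0b cf b3  5d 11 ba 46 1c 61 2b 4c  |...o....]..F.a+L|     
00000060  d1 2c 36 ca 2b 3f 46 46  46 46 46 46 46 46 2b 67  |.,6.+?FFFFFFFF+g|     
00000070  84 dc 62 f1 3f 3f                                 |..b.??          |     
                                                                                   
                                                                                   
                                                                                   
                                                                                   
                                                                                   


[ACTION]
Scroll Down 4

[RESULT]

00000040  5a 14 a2 a2 a2 a2 a2 a2  a2 78 78 78 78 78 9c 9c  |Z........xxxxx..|     
00000050  9c 9c 9c 6f 98 0b cf b3  5d 11 ba 46 1c 61 2b 4c  |...o....]..F.a+L|     
00000060  d1 2c 36 ca 2b 3f 46 46  46 46 46 46 46 46 2b 67  |.,6.+?FFFFFFFF+g|     
00000070  84 dc 62 f1 3f 3f                                 |..b.??          |     
                                                                                   
                                                                                   
                                                                                   
                                                                                   
                                                                                   
                                                                                   
                                                                                   
                                                                                   
                                                                                   


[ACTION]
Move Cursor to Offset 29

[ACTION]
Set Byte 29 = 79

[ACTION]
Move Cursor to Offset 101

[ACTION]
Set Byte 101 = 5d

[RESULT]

00000040  5a 14 a2 a2 a2 a2 a2 a2  a2 78 78 78 78 78 9c 9c  |Z........xxxxx..|     
00000050  9c 9c 9c 6f 98 0b cf b3  5d 11 ba 46 1c 61 2b 4c  |...o....]..F.a+L|     
00000060  d1 2c 36 ca 2b 5D 46 46  46 46 46 46 46 46 2b 67  |.,6.+]FFFFFFFF+g|     
00000070  84 dc 62 f1 3f 3f                                 |..b.??          |     
                                                                                   
                                                                                   
                                                                                   
                                                                                   
                                                                                   
                                                                                   
                                                                                   
                                                                                   
                                                                                   


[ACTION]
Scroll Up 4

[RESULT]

00000000  23 a2 7b 19 50 ef cf 15  be 6d c5 20 91 da 81 97  |#.{.P....m. ....|     
00000010  79 47 47 47 47 47 47 47  47 e2 fe e2 ca 79 a5 f1  |yGGGGGGGG....y..|     
00000020  47 47 47 47 91 65 bd 73  06 6c 6c 6c 6c 6c af ae  |GGGG.e.s.lllll..|     
00000030  ee ee ee ee ee ee 99 7a  8a 8a 8a 8a 8a 8a 8a 8a  |.......z........|     
00000040  5a 14 a2 a2 a2 a2 a2 a2  a2 78 78 78 78 78 9c 9c  |Z........xxxxx..|     
00000050  9c 9c 9c 6f 98 0b cf b3  5d 11 ba 46 1c 61 2b 4c  |...o....]..F.a+L|     
00000060  d1 2c 36 ca 2b 5D 46 46  46 46 46 46 46 46 2b 67  |.,6.+]FFFFFFFF+g|     
00000070  84 dc 62 f1 3f 3f                                 |..b.??          |     
                                                                                   
                                                                                   
                                                                                   
                                                                                   
                                                                                   


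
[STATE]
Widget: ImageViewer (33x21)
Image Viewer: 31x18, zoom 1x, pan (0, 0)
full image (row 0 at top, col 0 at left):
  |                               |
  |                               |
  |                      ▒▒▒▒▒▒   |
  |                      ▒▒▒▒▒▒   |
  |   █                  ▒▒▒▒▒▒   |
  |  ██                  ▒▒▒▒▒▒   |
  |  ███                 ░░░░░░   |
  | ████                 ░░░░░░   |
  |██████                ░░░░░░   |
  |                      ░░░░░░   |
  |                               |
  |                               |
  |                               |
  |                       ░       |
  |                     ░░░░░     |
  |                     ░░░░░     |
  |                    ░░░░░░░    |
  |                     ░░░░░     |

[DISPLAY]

                                 
                                 
                      ▒▒▒▒▒▒     
                      ▒▒▒▒▒▒     
   █                  ▒▒▒▒▒▒     
  ██                  ▒▒▒▒▒▒     
  ███                 ░░░░░░     
 ████                 ░░░░░░     
██████                ░░░░░░     
                      ░░░░░░     
                                 
                                 
                                 
                       ░         
                     ░░░░░       
                     ░░░░░       
                    ░░░░░░░      
                     ░░░░░       
                                 
                                 
                                 


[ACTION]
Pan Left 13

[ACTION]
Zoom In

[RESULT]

                                 
                                 
                                 
                                 
                                 
                                 
                                 
                                 
      ██                         
      ██                         
    ████                         
    ████                         
    ██████                       
    ██████                       
  ████████                       
  ████████                       
████████████                     
████████████                     
                                 
                                 
                                 


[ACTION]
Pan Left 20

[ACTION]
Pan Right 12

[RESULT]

                                 
                                 
                                 
                                 
                                ▒
                                ▒
                                ▒
                                ▒
                                ▒
                                ▒
                                ▒
                                ▒
                                ░
                                ░
                                ░
                                ░
                                ░
                                ░
                                ░
                                ░
                                 


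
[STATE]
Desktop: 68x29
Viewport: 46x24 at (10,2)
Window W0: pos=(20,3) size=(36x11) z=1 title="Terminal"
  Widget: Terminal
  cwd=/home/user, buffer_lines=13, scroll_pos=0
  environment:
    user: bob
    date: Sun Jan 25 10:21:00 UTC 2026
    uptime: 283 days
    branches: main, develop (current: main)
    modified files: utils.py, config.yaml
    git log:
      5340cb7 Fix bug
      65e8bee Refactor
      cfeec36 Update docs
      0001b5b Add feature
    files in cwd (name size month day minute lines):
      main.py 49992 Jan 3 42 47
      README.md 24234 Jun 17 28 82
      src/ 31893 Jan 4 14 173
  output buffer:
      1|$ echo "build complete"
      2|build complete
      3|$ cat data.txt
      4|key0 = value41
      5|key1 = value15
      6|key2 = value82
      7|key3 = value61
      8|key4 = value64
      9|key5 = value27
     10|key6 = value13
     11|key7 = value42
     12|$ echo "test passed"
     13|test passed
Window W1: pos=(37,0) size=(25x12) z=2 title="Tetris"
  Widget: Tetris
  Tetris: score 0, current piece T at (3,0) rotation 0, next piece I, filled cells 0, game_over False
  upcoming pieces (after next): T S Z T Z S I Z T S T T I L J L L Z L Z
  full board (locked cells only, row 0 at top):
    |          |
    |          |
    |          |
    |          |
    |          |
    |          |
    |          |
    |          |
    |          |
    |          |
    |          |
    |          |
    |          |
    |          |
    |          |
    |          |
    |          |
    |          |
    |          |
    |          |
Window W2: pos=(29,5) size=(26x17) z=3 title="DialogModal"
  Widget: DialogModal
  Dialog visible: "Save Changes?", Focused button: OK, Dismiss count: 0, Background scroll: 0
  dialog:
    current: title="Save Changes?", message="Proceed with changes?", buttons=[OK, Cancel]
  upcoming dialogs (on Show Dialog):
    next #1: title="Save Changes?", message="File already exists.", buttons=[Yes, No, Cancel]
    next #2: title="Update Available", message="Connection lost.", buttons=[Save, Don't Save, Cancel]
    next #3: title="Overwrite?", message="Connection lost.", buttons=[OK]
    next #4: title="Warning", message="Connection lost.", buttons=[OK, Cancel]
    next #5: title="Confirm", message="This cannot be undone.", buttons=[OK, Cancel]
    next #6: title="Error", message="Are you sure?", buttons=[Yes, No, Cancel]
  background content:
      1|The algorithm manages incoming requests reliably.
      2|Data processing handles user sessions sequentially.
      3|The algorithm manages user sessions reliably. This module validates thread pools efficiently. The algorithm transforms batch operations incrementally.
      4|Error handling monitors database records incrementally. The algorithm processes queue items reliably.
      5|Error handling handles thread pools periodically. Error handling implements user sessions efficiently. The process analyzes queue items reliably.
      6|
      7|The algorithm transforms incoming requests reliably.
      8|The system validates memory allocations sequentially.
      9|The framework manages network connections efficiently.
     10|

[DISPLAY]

                           ┠──────────────────
          ┏━━━━━━━━━━━━━━━━┃          │Next:  
          ┃ Terminal       ┃          │████   
          ┠────────┏━━━━━━━━━━━━━━━━━━━━━━━━┓ 
          ┃$ echo "┃ DialogModal            ┃ 
          ┃build co┠────────────────────────┨ 
          ┃$ cat da┃The algorithm manages in┃ 
          ┃key0 = v┃Data processing handles ┃ 
          ┃key1 = v┃The algorithm manages us┃ 
          ┃key2 = v┃Error handling monitors ┃━
          ┃key3 = v┃Er┌──────────────────┐ t┃┃
          ┗━━━━━━━━┃  │  Save Changes?   │  ┃┛
                   ┃Th│Proceed with chang│ms┃ 
                   ┃Th│  [OK]  Cancel    │em┃ 
                   ┃Th└──────────────────┘ne┃ 
                   ┃                        ┃ 
                   ┃                        ┃ 
                   ┃                        ┃ 
                   ┃                        ┃ 
                   ┗━━━━━━━━━━━━━━━━━━━━━━━━┛ 
                                              
                                              
                                              
                                              


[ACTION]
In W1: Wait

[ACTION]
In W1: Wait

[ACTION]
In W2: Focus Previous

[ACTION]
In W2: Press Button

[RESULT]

                           ┠──────────────────
          ┏━━━━━━━━━━━━━━━━┃          │Next:  
          ┃ Terminal       ┃          │████   
          ┠────────┏━━━━━━━━━━━━━━━━━━━━━━━━┓ 
          ┃$ echo "┃ DialogModal            ┃ 
          ┃build co┠────────────────────────┨ 
          ┃$ cat da┃The algorithm manages in┃ 
          ┃key0 = v┃Data processing handles ┃ 
          ┃key1 = v┃The algorithm manages us┃ 
          ┃key2 = v┃Error handling monitors ┃━
          ┃key3 = v┃Error handling handles t┃┃
          ┗━━━━━━━━┃                        ┃┛
                   ┃The algorithm transforms┃ 
                   ┃The system validates mem┃ 
                   ┃The framework manages ne┃ 
                   ┃                        ┃ 
                   ┃                        ┃ 
                   ┃                        ┃ 
                   ┃                        ┃ 
                   ┗━━━━━━━━━━━━━━━━━━━━━━━━┛ 
                                              
                                              
                                              
                                              


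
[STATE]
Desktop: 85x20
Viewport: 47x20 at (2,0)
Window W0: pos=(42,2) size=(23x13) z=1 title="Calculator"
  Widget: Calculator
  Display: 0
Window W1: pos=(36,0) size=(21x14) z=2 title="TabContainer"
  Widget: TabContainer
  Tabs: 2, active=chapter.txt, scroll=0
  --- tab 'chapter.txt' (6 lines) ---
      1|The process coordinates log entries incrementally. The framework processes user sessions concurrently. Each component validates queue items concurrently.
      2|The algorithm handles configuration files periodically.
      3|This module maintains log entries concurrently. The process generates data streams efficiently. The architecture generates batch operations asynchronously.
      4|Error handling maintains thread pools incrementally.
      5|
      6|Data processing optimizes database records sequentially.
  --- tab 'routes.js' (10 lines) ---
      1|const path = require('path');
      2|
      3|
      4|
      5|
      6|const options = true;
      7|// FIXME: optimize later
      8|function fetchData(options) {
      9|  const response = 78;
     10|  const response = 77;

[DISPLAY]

                                  ┏━━━━━━━━━━━━
                                  ┃ TabContaine
                                  ┠────────────
                                  ┃[chapter.txt
                                  ┃────────────
                                  ┃The process 
                                  ┃The algorith
                                  ┃This module 
                                  ┃Error handli
                                  ┃            
                                  ┃Data process
                                  ┃            
                                  ┃            
                                  ┗━━━━━━━━━━━━
                                        ┗━━━━━━
                                               
                                               
                                               
                                               
                                               


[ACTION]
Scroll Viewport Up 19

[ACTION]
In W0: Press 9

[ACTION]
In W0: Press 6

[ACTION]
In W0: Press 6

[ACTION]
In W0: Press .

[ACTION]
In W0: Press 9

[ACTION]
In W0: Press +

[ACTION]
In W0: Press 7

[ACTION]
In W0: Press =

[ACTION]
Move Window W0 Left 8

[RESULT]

                                  ┏━━━━━━━━━━━━
                                  ┃ TabContaine
                                ┏━┠────────────
                                ┃ ┃[chapter.txt
                                ┠─┃────────────
                                ┃ ┃The process 
                                ┃┌┃The algorith
                                ┃│┃This module 
                                ┃├┃Error handli
                                ┃│┃            
                                ┃├┃Data process
                                ┃│┃            
                                ┃├┃            
                                ┃│┗━━━━━━━━━━━━
                                ┗━━━━━━━━━━━━━━
                                               
                                               
                                               
                                               
                                               


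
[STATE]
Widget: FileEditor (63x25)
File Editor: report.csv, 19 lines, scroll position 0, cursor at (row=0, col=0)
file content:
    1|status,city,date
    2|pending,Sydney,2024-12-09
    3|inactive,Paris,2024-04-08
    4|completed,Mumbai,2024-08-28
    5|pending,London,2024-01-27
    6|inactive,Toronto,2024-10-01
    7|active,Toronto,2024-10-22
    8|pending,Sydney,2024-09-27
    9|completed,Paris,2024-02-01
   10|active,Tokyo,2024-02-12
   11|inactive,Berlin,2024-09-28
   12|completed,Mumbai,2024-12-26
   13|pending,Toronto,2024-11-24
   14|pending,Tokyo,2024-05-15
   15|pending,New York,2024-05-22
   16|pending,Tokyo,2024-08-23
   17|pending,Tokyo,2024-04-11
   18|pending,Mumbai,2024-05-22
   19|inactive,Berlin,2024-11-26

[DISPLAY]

█tatus,city,date                                              ▲
pending,Sydney,2024-12-09                                     █
inactive,Paris,2024-04-08                                     ░
completed,Mumbai,2024-08-28                                   ░
pending,London,2024-01-27                                     ░
inactive,Toronto,2024-10-01                                   ░
active,Toronto,2024-10-22                                     ░
pending,Sydney,2024-09-27                                     ░
completed,Paris,2024-02-01                                    ░
active,Tokyo,2024-02-12                                       ░
inactive,Berlin,2024-09-28                                    ░
completed,Mumbai,2024-12-26                                   ░
pending,Toronto,2024-11-24                                    ░
pending,Tokyo,2024-05-15                                      ░
pending,New York,2024-05-22                                   ░
pending,Tokyo,2024-08-23                                      ░
pending,Tokyo,2024-04-11                                      ░
pending,Mumbai,2024-05-22                                     ░
inactive,Berlin,2024-11-26                                    ░
                                                              ░
                                                              ░
                                                              ░
                                                              ░
                                                              ░
                                                              ▼


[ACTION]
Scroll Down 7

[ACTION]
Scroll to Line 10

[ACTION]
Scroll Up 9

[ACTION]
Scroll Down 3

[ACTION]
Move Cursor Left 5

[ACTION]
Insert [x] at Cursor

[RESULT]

x█tatus,city,date                                             ▲
pending,Sydney,2024-12-09                                     █
inactive,Paris,2024-04-08                                     ░
completed,Mumbai,2024-08-28                                   ░
pending,London,2024-01-27                                     ░
inactive,Toronto,2024-10-01                                   ░
active,Toronto,2024-10-22                                     ░
pending,Sydney,2024-09-27                                     ░
completed,Paris,2024-02-01                                    ░
active,Tokyo,2024-02-12                                       ░
inactive,Berlin,2024-09-28                                    ░
completed,Mumbai,2024-12-26                                   ░
pending,Toronto,2024-11-24                                    ░
pending,Tokyo,2024-05-15                                      ░
pending,New York,2024-05-22                                   ░
pending,Tokyo,2024-08-23                                      ░
pending,Tokyo,2024-04-11                                      ░
pending,Mumbai,2024-05-22                                     ░
inactive,Berlin,2024-11-26                                    ░
                                                              ░
                                                              ░
                                                              ░
                                                              ░
                                                              ░
                                                              ▼


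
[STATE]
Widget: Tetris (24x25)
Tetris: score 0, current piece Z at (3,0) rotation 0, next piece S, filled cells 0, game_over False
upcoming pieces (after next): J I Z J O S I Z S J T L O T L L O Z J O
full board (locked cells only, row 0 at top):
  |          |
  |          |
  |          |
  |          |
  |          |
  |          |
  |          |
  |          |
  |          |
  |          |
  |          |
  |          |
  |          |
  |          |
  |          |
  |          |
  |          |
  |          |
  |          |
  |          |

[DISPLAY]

   ▓▓     │Next:        
    ▓▓    │ ░░          
          │░░           
          │             
          │             
          │             
          │Score:       
          │0            
          │             
          │             
          │             
          │             
          │             
          │             
          │             
          │             
          │             
          │             
          │             
          │             
          │             
          │             
          │             
          │             
          │             


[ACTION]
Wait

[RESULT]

          │Next:        
   ▓▓     │ ░░          
    ▓▓    │░░           
          │             
          │             
          │             
          │Score:       
          │0            
          │             
          │             
          │             
          │             
          │             
          │             
          │             
          │             
          │             
          │             
          │             
          │             
          │             
          │             
          │             
          │             
          │             


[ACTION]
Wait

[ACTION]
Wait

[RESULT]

          │Next:        
          │ ░░          
          │░░           
   ▓▓     │             
    ▓▓    │             
          │             
          │Score:       
          │0            
          │             
          │             
          │             
          │             
          │             
          │             
          │             
          │             
          │             
          │             
          │             
          │             
          │             
          │             
          │             
          │             
          │             


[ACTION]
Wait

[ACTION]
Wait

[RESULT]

          │Next:        
          │ ░░          
          │░░           
          │             
          │             
   ▓▓     │             
    ▓▓    │Score:       
          │0            
          │             
          │             
          │             
          │             
          │             
          │             
          │             
          │             
          │             
          │             
          │             
          │             
          │             
          │             
          │             
          │             
          │             
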